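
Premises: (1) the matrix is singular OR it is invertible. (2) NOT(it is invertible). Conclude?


Disjunctive syllogism: from (P ∨ Q) and ¬P, infer Q.
One disjunct, 'it is invertible', is ruled out; the other must hold.

the matrix is singular


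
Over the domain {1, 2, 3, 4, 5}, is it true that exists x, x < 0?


Evaluate the predicate on each element: 1:False, 2:False, 3:False, 4:False, 5:False.
No element satisfies the predicate.

False


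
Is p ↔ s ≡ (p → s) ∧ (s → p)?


Compare truth tables:
p | s | φ | ψ
-------------
F | F | T | T
T | F | F | F
F | T | F | F
T | T | T | T
The columns φ and ψ agree on every row.

Yes, they are logically equivalent.


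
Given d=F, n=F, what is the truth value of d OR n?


Disjunction is false only when both operands are false.
Substitute: d=F, n=F.
F OR F evaluates to F.

F


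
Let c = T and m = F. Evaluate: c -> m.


Implication is false only when antecedent is true and consequent is false.
Substitute: c=T, m=F.
T -> F evaluates to F.

F


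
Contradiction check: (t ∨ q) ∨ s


Truth table over {q, s, t}:
q | s | t | φ
-------------
F | F | F | F
T | F | F | T
F | T | F | T
T | T | F | T
F | F | T | T
T | F | T | T
F | T | T | T
T | T | T | T
Satisfying assignment at row 2: q=T, s=F, t=F gives T.

No, it is not a contradiction.


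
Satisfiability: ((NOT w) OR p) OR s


Search for a satisfying assignment over {p, s, w}.
Try p=F, s=F, w=F: the formula evaluates to T.
A satisfying assignment exists.

Satisfiable.


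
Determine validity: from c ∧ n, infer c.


This matches the form of conjunction elimination: the conclusion follows in every model of the premises.

Valid.


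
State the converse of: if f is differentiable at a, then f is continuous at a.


The converse of (P → Q) is (Q → P). It is not in general equivalent to the original.
Here P = 'f is differentiable at a' and Q = 'f is continuous at a'.

If f is continuous at a, then f is differentiable at a.


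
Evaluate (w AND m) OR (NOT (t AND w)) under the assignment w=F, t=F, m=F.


Substitute w=F, t=F, m=F:
w AND m = F AND F = F
t AND w = F AND F = F
NOT (t AND w) = T
(w AND m) OR (NOT (t AND w)) = F OR T = T

T


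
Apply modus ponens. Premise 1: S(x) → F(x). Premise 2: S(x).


Modus ponens: from (P → Q) and P, infer Q.
P = 'S(x)' is asserted, and P → Q holds, so Q follows.

F(x).


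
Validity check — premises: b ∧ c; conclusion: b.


This matches the form of conjunction elimination: the conclusion follows in every model of the premises.

Valid.


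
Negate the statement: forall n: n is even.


¬(forall x: φ) = exists x: ¬φ, and ¬(exists x: φ) = forall x: ¬φ.
Apply to the universal statement.

exists n: ~(n is even)


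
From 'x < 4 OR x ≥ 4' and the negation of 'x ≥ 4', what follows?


Disjunctive syllogism: from (P ∨ Q) and ¬P, infer Q.
One disjunct, 'x ≥ 4', is ruled out; the other must hold.

x < 4


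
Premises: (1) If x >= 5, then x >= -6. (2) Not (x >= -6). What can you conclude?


Modus tollens: from (P → Q) and ¬Q, infer ¬P.
Q = 'x >= -6' is denied; since P → Q, P must also fail.

Not (x >= 5).


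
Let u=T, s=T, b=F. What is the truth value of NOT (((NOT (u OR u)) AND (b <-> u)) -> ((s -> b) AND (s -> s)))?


Substitute u=T, s=T, b=F:
u OR u = T OR T = T
NOT (u OR u) = F
b <-> u = F <-> T = F
(NOT (u OR u)) AND (b <-> u) = F AND F = F
s -> b = T -> F = F
s -> s = T -> T = T
(s -> b) AND (s -> s) = F AND T = F
((NOT (u OR u)) AND (b <-> u)) -> ((s -> b) AND (s -> s)) = F -> F = T
NOT (((NOT (u OR u)) AND (b <-> u)) -> ((s -> b) AND (s -> s))) = F

F


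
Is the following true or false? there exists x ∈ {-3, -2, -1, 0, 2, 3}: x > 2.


Evaluate the predicate on each element: -3:F, -2:F, -1:F, 0:F, 2:F, 3:T.
Witness x = 3 satisfies the predicate.

T


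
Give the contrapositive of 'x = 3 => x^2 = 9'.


The contrapositive of (P → Q) is (¬Q → ¬P); it is logically equivalent to the original.
Here P = 'x = 3' and Q = 'x^2 = 9'.

If not (x^2 = 9), then not (x = 3).


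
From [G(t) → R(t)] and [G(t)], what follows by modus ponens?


Modus ponens: from (P → Q) and P, infer Q.
P = 'G(t)' is asserted, and P → Q holds, so Q follows.

R(t).


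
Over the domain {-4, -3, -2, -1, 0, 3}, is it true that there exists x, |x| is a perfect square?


Evaluate the predicate on each element: -4:T, -3:F, -2:F, -1:T, 0:T, 3:F.
Witness x = -4 satisfies the predicate.

T


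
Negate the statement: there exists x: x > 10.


¬(for all x: φ) = there exists x: ¬φ, and ¬(there exists x: φ) = for all x: ¬φ.
Apply to the existential statement.

for all x: NOT(x > 10)


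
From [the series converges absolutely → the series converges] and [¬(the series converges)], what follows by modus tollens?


Modus tollens: from (P → Q) and ¬Q, infer ¬P.
Q = 'the series converges' is denied; since P → Q, P must also fail.

Not (the series converges absolutely).


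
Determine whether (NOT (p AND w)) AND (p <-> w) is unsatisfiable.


Truth table over {p, w}:
p | w | φ
---------
F | F | T
T | F | F
F | T | F
T | T | F
Satisfying assignment at row 1: p=F, w=F gives T.

No, it is not a contradiction.


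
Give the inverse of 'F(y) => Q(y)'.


The inverse of (P → Q) is (¬P → ¬Q). It is equivalent to the converse, not to the original.
Here P = 'F(y)' and Q = 'Q(y)'.

If not (F(y)), then not (Q(y)).


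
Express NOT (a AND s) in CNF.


Step 1: Apply De Morgan: ¬(a ∧ s) = ¬a ∨ ¬s.

(NOT a) OR (NOT s)


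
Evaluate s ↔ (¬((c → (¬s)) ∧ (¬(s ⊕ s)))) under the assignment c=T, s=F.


Substitute c=T, s=F:
¬s = T
c → (¬s) = T → T = T
s ⊕ s = F ⊕ F = F
¬(s ⊕ s) = T
(c → (¬s)) ∧ (¬(s ⊕ s)) = T ∧ T = T
¬((c → (¬s)) ∧ (¬(s ⊕ s))) = F
s ↔ (¬((c → (¬s)) ∧ (¬(s ⊕ s)))) = F ↔ F = T

T


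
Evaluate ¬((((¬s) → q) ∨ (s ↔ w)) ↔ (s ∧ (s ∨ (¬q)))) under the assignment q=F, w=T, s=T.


Substitute q=F, w=T, s=T:
¬s = F
(¬s) → q = F → F = T
s ↔ w = T ↔ T = T
((¬s) → q) ∨ (s ↔ w) = T ∨ T = T
¬q = T
s ∨ (¬q) = T ∨ T = T
s ∧ (s ∨ (¬q)) = T ∧ T = T
(((¬s) → q) ∨ (s ↔ w)) ↔ (s ∧ (s ∨ (¬q))) = T ↔ T = T
¬((((¬s) → q) ∨ (s ↔ w)) ↔ (s ∧ (s ∨ (¬q)))) = F

F


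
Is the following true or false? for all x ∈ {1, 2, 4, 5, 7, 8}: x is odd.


Evaluate the predicate on each element: 1:T, 2:F, 4:F, 5:T, 7:T, 8:F.
Counterexample x = 2 fails the predicate.

F


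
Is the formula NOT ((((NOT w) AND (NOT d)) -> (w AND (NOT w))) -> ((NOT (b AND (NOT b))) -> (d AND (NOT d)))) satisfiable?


Search for a satisfying assignment over {b, d, w}.
Try b=F, d=T, w=F: the formula evaluates to T.
A satisfying assignment exists.

Satisfiable.


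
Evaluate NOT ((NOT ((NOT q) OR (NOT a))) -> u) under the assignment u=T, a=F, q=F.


Substitute u=T, a=F, q=F:
NOT q = T
NOT a = T
(NOT q) OR (NOT a) = T OR T = T
NOT ((NOT q) OR (NOT a)) = F
(NOT ((NOT q) OR (NOT a))) -> u = F -> T = T
NOT ((NOT ((NOT q) OR (NOT a))) -> u) = F

F


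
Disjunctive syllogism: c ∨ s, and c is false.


Disjunctive syllogism: from (P ∨ Q) and ¬P, infer Q.
One disjunct, 'c', is ruled out; the other must hold.

s


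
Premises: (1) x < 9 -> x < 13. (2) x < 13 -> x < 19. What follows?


Hypothetical syllogism: from (P → Q) and (Q → R), infer (P → R).
Chain the two implications through the shared middle term 'x < 13'.

x < 9 -> x < 19


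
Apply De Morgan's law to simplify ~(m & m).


De Morgan: the negation of a conjunction is the disjunction of the negations.
Distribute ~ across &, flipping it to |, and negate each literal.

(~m) | (~m)


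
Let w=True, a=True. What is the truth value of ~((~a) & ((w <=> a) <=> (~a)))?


Substitute w=True, a=True:
~a = False
w <=> a = True <=> True = True
~a = False
(w <=> a) <=> (~a) = True <=> False = False
(~a) & ((w <=> a) <=> (~a)) = False & False = False
~((~a) & ((w <=> a) <=> (~a))) = True

True


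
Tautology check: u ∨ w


Build the truth table over {u, w}:
u | w | φ
---------
F | F | F
T | F | T
F | T | T
T | T | T
Counterexample at row 1: with u=F, w=F, the formula is F.

No, it is not a tautology.


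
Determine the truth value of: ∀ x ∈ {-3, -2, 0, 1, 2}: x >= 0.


Evaluate the predicate on each element: -3:F, -2:F, 0:T, 1:T, 2:T.
Counterexample x = -3 fails the predicate.

F


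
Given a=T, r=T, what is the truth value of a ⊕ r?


Exclusive or is true when exactly one operand is true.
Substitute: a=T, r=T.
T ⊕ T evaluates to F.

F


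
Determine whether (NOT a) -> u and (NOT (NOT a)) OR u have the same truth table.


Compare truth tables:
a | u | φ | ψ
-------------
F | F | F | F
T | F | T | T
F | T | T | T
T | T | T | T
The columns φ and ψ agree on every row.

Yes, they are logically equivalent.


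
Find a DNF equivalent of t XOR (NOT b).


Step 1: t ⊕ (¬b) is true exactly when they disagree: (t ∧ ¬(¬b)) ∨ (¬t ∧ (¬b)).
Step 2: Eliminate any double negations (¬¬X = X).

(t AND b) OR ((NOT t) AND (NOT b))


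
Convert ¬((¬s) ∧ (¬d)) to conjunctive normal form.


Step 1: Apply De Morgan: ¬((¬s) ∧ (¬d)) = ¬(¬s) ∨ ¬(¬d).
Step 2: Eliminate any double negations (¬¬X = X).

s ∨ d


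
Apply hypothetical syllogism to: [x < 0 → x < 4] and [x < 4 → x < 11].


Hypothetical syllogism: from (P → Q) and (Q → R), infer (P → R).
Chain the two implications through the shared middle term 'x < 4'.

x < 0 → x < 11


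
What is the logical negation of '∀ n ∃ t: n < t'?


Negation flips each quantifier (∀↔∃) and negates the inner predicate.
¬(∀ n ∃ t: φ) = ∃ n ∀ t: ¬φ.

∃ n ∀ t: ¬(n < t)


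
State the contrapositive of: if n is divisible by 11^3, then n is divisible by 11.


The contrapositive of (P → Q) is (¬Q → ¬P); it is logically equivalent to the original.
Here P = 'n is divisible by 11^3' and Q = 'n is divisible by 11'.

If not (n is divisible by 11), then not (n is divisible by 11^3).


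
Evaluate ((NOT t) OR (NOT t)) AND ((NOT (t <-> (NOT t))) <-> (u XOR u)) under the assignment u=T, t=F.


Substitute u=T, t=F:
NOT t = T
NOT t = T
(NOT t) OR (NOT t) = T OR T = T
NOT t = T
t <-> (NOT t) = F <-> T = F
NOT (t <-> (NOT t)) = T
u XOR u = T XOR T = F
(NOT (t <-> (NOT t))) <-> (u XOR u) = T <-> F = F
((NOT t) OR (NOT t)) AND ((NOT (t <-> (NOT t))) <-> (u XOR u)) = T AND F = F

F


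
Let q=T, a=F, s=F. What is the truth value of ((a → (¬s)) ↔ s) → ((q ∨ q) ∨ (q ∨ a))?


Substitute q=T, a=F, s=F:
¬s = T
a → (¬s) = F → T = T
(a → (¬s)) ↔ s = T ↔ F = F
q ∨ q = T ∨ T = T
q ∨ a = T ∨ F = T
(q ∨ q) ∨ (q ∨ a) = T ∨ T = T
((a → (¬s)) ↔ s) → ((q ∨ q) ∨ (q ∨ a)) = F → T = T

T


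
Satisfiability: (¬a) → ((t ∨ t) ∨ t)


Search for a satisfying assignment over {a, t}.
Try a=T, t=F: the formula evaluates to T.
A satisfying assignment exists.

Satisfiable.


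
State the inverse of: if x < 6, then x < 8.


The inverse of (P → Q) is (¬P → ¬Q). It is equivalent to the converse, not to the original.
Here P = 'x < 6' and Q = 'x < 8'.

If not (x < 6), then not (x < 8).


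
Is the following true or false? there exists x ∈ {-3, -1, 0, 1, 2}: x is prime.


Evaluate the predicate on each element: -3:F, -1:F, 0:F, 1:F, 2:T.
Witness x = 2 satisfies the predicate.

T


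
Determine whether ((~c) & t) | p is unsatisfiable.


Truth table over {c, p, t}:
c | p | t | φ
-------------
False | False | False | False
True | False | False | False
False | True | False | True
True | True | False | True
False | False | True | True
True | False | True | False
False | True | True | True
True | True | True | True
Satisfying assignment at row 3: c=False, p=True, t=False gives True.

No, it is not a contradiction.


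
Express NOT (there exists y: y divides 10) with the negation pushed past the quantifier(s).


¬(for all x: φ) = there exists x: ¬φ, and ¬(there exists x: φ) = for all x: ¬φ.
Apply to the existential statement.

for all y: NOT(y divides 10)


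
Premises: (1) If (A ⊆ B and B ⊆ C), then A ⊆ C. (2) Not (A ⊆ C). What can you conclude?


Modus tollens: from (P → Q) and ¬Q, infer ¬P.
Q = 'A ⊆ C' is denied; since P → Q, P must also fail.

Not ((A ⊆ B and B ⊆ C)).


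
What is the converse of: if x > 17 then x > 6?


The converse of (P → Q) is (Q → P). It is not in general equivalent to the original.
Here P = 'x > 17' and Q = 'x > 6'.

If x > 6, then x > 17.


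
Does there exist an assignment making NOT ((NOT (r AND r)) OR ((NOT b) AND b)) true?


Search for a satisfying assignment over {b, r}.
Try b=F, r=T: the formula evaluates to T.
A satisfying assignment exists.

Satisfiable.


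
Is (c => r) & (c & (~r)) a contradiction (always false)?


Truth table over {c, r}:
c | r | φ
---------
False | False | False
True | False | False
False | True | False
True | True | False
Every row is false.

Yes, it is a contradiction.


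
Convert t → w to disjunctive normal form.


Step 1: Rewrite t → w as ¬t ∨ w.

(¬t) ∨ w


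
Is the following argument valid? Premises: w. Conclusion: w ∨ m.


This matches the form of disjunction introduction: the conclusion follows in every model of the premises.

Valid.


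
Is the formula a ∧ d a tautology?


Build the truth table over {a, d}:
a | d | φ
---------
F | F | F
T | F | F
F | T | F
T | T | T
Counterexample at row 1: with a=F, d=F, the formula is F.

No, it is not a tautology.


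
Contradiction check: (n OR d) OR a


Truth table over {a, d, n}:
a | d | n | φ
-------------
F | F | F | F
T | F | F | T
F | T | F | T
T | T | F | T
F | F | T | T
T | F | T | T
F | T | T | T
T | T | T | T
Satisfying assignment at row 2: a=T, d=F, n=F gives T.

No, it is not a contradiction.


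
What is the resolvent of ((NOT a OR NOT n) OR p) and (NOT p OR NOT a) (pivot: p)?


The clauses contain complementary literals p and NOTp.
Resolution eliminates this pair and disjoins the remaining literals (merging duplicates).

(NOT n OR NOT a)


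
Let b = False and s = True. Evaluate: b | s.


Disjunction is false only when both operands are false.
Substitute: b=False, s=True.
False | True evaluates to True.

True


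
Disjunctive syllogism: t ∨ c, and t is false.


Disjunctive syllogism: from (P ∨ Q) and ¬P, infer Q.
One disjunct, 't', is ruled out; the other must hold.

c


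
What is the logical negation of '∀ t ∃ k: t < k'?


Negation flips each quantifier (∀↔∃) and negates the inner predicate.
¬(∀ t ∃ k: φ) = ∃ t ∀ k: ¬φ.

∃ t ∀ k: ¬(t < k)


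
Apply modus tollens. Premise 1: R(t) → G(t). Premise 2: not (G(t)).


Modus tollens: from (P → Q) and ¬Q, infer ¬P.
Q = 'G(t)' is denied; since P → Q, P must also fail.

Not (R(t)).


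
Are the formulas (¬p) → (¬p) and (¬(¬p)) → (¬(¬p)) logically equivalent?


Compare truth tables:
p | φ | ψ
---------
F | T | T
T | T | T
The columns φ and ψ agree on every row.

Yes, they are logically equivalent.


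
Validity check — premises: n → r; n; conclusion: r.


This matches the form of modus ponens: the conclusion follows in every model of the premises.

Valid.


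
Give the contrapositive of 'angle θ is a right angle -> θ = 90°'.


The contrapositive of (P → Q) is (¬Q → ¬P); it is logically equivalent to the original.
Here P = 'angle θ is a right angle' and Q = 'θ = 90°'.

If not (θ = 90°), then not (angle θ is a right angle).


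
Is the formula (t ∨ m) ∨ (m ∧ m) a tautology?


Build the truth table over {m, t}:
m | t | φ
---------
F | F | F
T | F | T
F | T | T
T | T | T
Counterexample at row 1: with m=F, t=F, the formula is F.

No, it is not a tautology.


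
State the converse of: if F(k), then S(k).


The converse of (P → Q) is (Q → P). It is not in general equivalent to the original.
Here P = 'F(k)' and Q = 'S(k)'.

If S(k), then F(k).


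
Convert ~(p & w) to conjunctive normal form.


Step 1: Apply De Morgan: ¬(p ∧ w) = ¬p ∨ ¬w.

(~p) | (~w)


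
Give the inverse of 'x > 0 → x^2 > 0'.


The inverse of (P → Q) is (¬P → ¬Q). It is equivalent to the converse, not to the original.
Here P = 'x > 0' and Q = 'x^2 > 0'.

If not (x > 0), then not (x^2 > 0).


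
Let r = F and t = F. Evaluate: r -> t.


Implication is false only when antecedent is true and consequent is false.
Substitute: r=F, t=F.
F -> F evaluates to T.

T


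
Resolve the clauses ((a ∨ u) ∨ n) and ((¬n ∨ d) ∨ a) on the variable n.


The clauses contain complementary literals n and ¬n.
Resolution eliminates this pair and disjoins the remaining literals (merging duplicates).

((u ∨ a) ∨ d)


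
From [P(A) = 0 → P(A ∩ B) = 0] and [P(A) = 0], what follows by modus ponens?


Modus ponens: from (P → Q) and P, infer Q.
P = 'P(A) = 0' is asserted, and P → Q holds, so Q follows.

P(A ∩ B) = 0.


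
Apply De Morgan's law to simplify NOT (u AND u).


De Morgan: the negation of a conjunction is the disjunction of the negations.
Distribute NOT across AND, flipping it to OR, and negate each literal.

(NOT u) OR (NOT u)


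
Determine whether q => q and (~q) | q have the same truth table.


Compare truth tables:
q | φ | ψ
---------
False | True | True
True | True | True
The columns φ and ψ agree on every row.

Yes, they are logically equivalent.


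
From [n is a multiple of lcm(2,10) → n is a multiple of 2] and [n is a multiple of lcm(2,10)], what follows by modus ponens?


Modus ponens: from (P → Q) and P, infer Q.
P = 'n is a multiple of lcm(2,10)' is asserted, and P → Q holds, so Q follows.

n is a multiple of 2.


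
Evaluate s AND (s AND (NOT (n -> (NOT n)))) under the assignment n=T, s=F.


Substitute n=T, s=F:
NOT n = F
n -> (NOT n) = T -> F = F
NOT (n -> (NOT n)) = T
s AND (NOT (n -> (NOT n))) = F AND T = F
s AND (s AND (NOT (n -> (NOT n)))) = F AND F = F

F


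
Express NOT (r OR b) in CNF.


Step 1: Apply De Morgan: ¬(r ∨ b) = ¬r ∧ ¬b.

(NOT r) AND (NOT b)


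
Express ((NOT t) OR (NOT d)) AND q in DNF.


Step 1: Distribute ∧ over ∨: ((¬t) ∨ (¬d)) ∧ q = ((¬t) ∧ q) ∨ ((¬d) ∧ q).

((NOT t) AND q) OR ((NOT d) AND q)


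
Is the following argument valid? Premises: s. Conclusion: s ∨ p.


This matches the form of disjunction introduction: the conclusion follows in every model of the premises.

Valid.


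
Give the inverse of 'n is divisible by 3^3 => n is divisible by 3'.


The inverse of (P → Q) is (¬P → ¬Q). It is equivalent to the converse, not to the original.
Here P = 'n is divisible by 3^3' and Q = 'n is divisible by 3'.

If not (n is divisible by 3^3), then not (n is divisible by 3).


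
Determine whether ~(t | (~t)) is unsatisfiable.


Truth table over {t}:
t | φ
-----
False | False
True | False
Every row is false.

Yes, it is a contradiction.


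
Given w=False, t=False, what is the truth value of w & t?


Conjunction is true only when both operands are true.
Substitute: w=False, t=False.
False & False evaluates to False.

False


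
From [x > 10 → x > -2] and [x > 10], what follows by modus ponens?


Modus ponens: from (P → Q) and P, infer Q.
P = 'x > 10' is asserted, and P → Q holds, so Q follows.

x > -2.


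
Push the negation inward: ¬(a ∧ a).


De Morgan: the negation of a conjunction is the disjunction of the negations.
Distribute ¬ across ∧, flipping it to ∨, and negate each literal.

(¬a) ∨ (¬a)


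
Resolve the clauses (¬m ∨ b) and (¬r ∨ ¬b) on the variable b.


The clauses contain complementary literals b and ¬b.
Resolution eliminates this pair and disjoins the remaining literals (merging duplicates).

(¬m ∨ ¬r)


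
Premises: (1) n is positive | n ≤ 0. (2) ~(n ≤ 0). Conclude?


Disjunctive syllogism: from (P ∨ Q) and ¬P, infer Q.
One disjunct, 'n ≤ 0', is ruled out; the other must hold.

n is positive


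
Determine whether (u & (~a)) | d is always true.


Build the truth table over {a, d, u}:
a | d | u | φ
-------------
False | False | False | False
True | False | False | False
False | True | False | True
True | True | False | True
False | False | True | True
True | False | True | False
False | True | True | True
True | True | True | True
Counterexample at row 1: with a=False, d=False, u=False, the formula is False.

No, it is not a tautology.


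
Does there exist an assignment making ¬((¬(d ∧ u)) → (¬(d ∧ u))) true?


Check all 4 assignments over {d, u}:
d | u | φ
---------
F | F | F
T | F | F
F | T | F
T | T | F
No assignment makes the formula true.

Unsatisfiable.


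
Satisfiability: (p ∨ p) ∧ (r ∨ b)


Search for a satisfying assignment over {b, p, r}.
Try b=T, p=T, r=F: the formula evaluates to T.
A satisfying assignment exists.

Satisfiable.


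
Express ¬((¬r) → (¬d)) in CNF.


Step 1: Rewrite (¬r) → (¬d) as ¬(¬r) ∨ (¬d).
Step 2: Negate: ¬(¬(¬r) ∨ (¬d)) = (¬r) ∧ ¬(¬d) (De Morgan + double negation).
Step 3: Eliminate any double negations (¬¬X = X).

(¬r) ∧ d


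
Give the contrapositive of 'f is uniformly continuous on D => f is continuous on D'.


The contrapositive of (P → Q) is (¬Q → ¬P); it is logically equivalent to the original.
Here P = 'f is uniformly continuous on D' and Q = 'f is continuous on D'.

If not (f is continuous on D), then not (f is uniformly continuous on D).


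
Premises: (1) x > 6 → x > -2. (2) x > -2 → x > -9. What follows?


Hypothetical syllogism: from (P → Q) and (Q → R), infer (P → R).
Chain the two implications through the shared middle term 'x > -2'.

x > 6 → x > -9


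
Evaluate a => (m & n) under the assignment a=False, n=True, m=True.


Substitute a=False, n=True, m=True:
m & n = True & True = True
a => (m & n) = False => True = True

True


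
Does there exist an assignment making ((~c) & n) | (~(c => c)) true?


Search for a satisfying assignment over {c, n}.
Try c=False, n=True: the formula evaluates to True.
A satisfying assignment exists.

Satisfiable.


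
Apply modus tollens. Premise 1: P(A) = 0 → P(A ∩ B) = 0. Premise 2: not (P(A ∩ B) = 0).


Modus tollens: from (P → Q) and ¬Q, infer ¬P.
Q = 'P(A ∩ B) = 0' is denied; since P → Q, P must also fail.

Not (P(A) = 0).


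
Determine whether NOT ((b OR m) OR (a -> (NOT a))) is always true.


Build the truth table over {a, b, m}:
a | b | m | φ
-------------
F | F | F | F
T | F | F | T
F | T | F | F
T | T | F | F
F | F | T | F
T | F | T | F
F | T | T | F
T | T | T | F
Counterexample at row 1: with a=F, b=F, m=F, the formula is F.

No, it is not a tautology.


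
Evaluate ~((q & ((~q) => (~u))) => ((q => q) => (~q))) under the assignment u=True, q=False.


Substitute u=True, q=False:
~q = True
~u = False
(~q) => (~u) = True => False = False
q & ((~q) => (~u)) = False & False = False
q => q = False => False = True
~q = True
(q => q) => (~q) = True => True = True
(q & ((~q) => (~u))) => ((q => q) => (~q)) = False => True = True
~((q & ((~q) => (~u))) => ((q => q) => (~q))) = False

False


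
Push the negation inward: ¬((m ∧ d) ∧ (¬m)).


De Morgan: the negation of a conjunction is the disjunction of the negations.
Distribute ¬ across ∧, flipping it to ∨, and negate each literal.

((¬m) ∨ (¬d)) ∨ m


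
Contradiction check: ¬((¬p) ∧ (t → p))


Truth table over {p, t}:
p | t | φ
---------
F | F | F
T | F | T
F | T | T
T | T | T
Satisfying assignment at row 2: p=T, t=F gives T.

No, it is not a contradiction.


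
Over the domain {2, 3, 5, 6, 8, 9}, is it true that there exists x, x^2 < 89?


Evaluate the predicate on each element: 2:T, 3:T, 5:T, 6:T, 8:T, 9:T.
Witness x = 2 satisfies the predicate.

T


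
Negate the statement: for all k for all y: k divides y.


Negation flips each quantifier (∀↔∃) and negates the inner predicate.
¬(for all k for all y: φ) = there exists k there exists y: ¬φ.

there exists k there exists y: NOT(k divides y)


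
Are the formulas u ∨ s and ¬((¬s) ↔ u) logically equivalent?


Compare truth tables:
s | u | φ | ψ
-------------
F | F | F | T
T | F | T | F
F | T | T | F
T | T | T | T
They differ at row 1 (s=F, u=F): φ=F but ψ=T.

No, they are not logically equivalent.


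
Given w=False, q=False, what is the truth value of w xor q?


Exclusive or is true when exactly one operand is true.
Substitute: w=False, q=False.
False xor False evaluates to False.

False


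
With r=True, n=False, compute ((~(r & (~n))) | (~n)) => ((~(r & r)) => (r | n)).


Substitute r=True, n=False:
~n = True
r & (~n) = True & True = True
~(r & (~n)) = False
~n = True
(~(r & (~n))) | (~n) = False | True = True
r & r = True & True = True
~(r & r) = False
r | n = True | False = True
(~(r & r)) => (r | n) = False => True = True
((~(r & (~n))) | (~n)) => ((~(r & r)) => (r | n)) = True => True = True

True


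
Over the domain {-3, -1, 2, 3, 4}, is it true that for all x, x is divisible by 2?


Evaluate the predicate on each element: -3:F, -1:F, 2:T, 3:F, 4:T.
Counterexample x = -3 fails the predicate.

F


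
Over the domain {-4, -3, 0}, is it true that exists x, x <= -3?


Evaluate the predicate on each element: -4:True, -3:True, 0:False.
Witness x = -4 satisfies the predicate.

True


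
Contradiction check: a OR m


Truth table over {a, m}:
a | m | φ
---------
F | F | F
T | F | T
F | T | T
T | T | T
Satisfying assignment at row 2: a=T, m=F gives T.

No, it is not a contradiction.


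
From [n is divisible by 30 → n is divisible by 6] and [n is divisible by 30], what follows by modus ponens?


Modus ponens: from (P → Q) and P, infer Q.
P = 'n is divisible by 30' is asserted, and P → Q holds, so Q follows.

n is divisible by 6.


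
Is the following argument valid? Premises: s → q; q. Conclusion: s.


This is affirming the consequent (fallacy). There exist truth assignments where the premises are all true but the conclusion is false.

Invalid.


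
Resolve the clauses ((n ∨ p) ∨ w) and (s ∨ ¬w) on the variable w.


The clauses contain complementary literals w and ¬w.
Resolution eliminates this pair and disjoins the remaining literals (merging duplicates).

((p ∨ n) ∨ s)


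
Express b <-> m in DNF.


Step 1: b ↔ m is true exactly when both agree: (b ∧ m) ∨ (¬b ∧ ¬m).

(b AND m) OR ((NOT b) AND (NOT m))


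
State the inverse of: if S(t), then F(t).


The inverse of (P → Q) is (¬P → ¬Q). It is equivalent to the converse, not to the original.
Here P = 'S(t)' and Q = 'F(t)'.

If not (S(t)), then not (F(t)).


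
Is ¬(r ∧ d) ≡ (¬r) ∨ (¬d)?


Compare truth tables:
d | r | φ | ψ
-------------
F | F | T | T
T | F | T | T
F | T | T | T
T | T | F | F
The columns φ and ψ agree on every row.

Yes, they are logically equivalent.


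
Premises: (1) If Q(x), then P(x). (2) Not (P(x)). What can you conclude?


Modus tollens: from (P → Q) and ¬Q, infer ¬P.
Q = 'P(x)' is denied; since P → Q, P must also fail.

Not (Q(x)).


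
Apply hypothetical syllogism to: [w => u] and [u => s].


Hypothetical syllogism: from (P → Q) and (Q → R), infer (P → R).
Chain the two implications through the shared middle term 'u'.

w => s


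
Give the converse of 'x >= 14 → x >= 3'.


The converse of (P → Q) is (Q → P). It is not in general equivalent to the original.
Here P = 'x >= 14' and Q = 'x >= 3'.

If x >= 3, then x >= 14.


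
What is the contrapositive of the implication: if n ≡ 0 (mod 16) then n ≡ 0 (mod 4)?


The contrapositive of (P → Q) is (¬Q → ¬P); it is logically equivalent to the original.
Here P = 'n ≡ 0 (mod 16)' and Q = 'n ≡ 0 (mod 4)'.

If not (n ≡ 0 (mod 4)), then not (n ≡ 0 (mod 16)).


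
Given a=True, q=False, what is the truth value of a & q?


Conjunction is true only when both operands are true.
Substitute: a=True, q=False.
True & False evaluates to False.

False


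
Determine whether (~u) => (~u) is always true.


Build the truth table over {u}:
u | φ
-----
False | True
True | True
Every row evaluates to true.

Yes, it is a tautology.


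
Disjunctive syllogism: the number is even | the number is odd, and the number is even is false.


Disjunctive syllogism: from (P ∨ Q) and ¬P, infer Q.
One disjunct, 'the number is even', is ruled out; the other must hold.

the number is odd


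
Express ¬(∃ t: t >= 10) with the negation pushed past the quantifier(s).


¬(∀ x: φ) = ∃ x: ¬φ, and ¬(∃ x: φ) = ∀ x: ¬φ.
Apply to the existential statement.

∀ t: ¬(t >= 10)


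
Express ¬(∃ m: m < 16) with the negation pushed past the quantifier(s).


¬(∀ x: φ) = ∃ x: ¬φ, and ¬(∃ x: φ) = ∀ x: ¬φ.
Apply to the existential statement.

∀ m: ¬(m < 16)


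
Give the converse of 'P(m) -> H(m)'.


The converse of (P → Q) is (Q → P). It is not in general equivalent to the original.
Here P = 'P(m)' and Q = 'H(m)'.

If H(m), then P(m).


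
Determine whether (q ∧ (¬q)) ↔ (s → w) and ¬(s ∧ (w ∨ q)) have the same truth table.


Compare truth tables:
q | s | w | φ | ψ
-----------------
F | F | F | F | T
T | F | F | F | T
F | T | F | T | T
T | T | F | T | F
F | F | T | F | T
T | F | T | F | T
F | T | T | F | F
T | T | T | F | F
They differ at row 1 (q=F, s=F, w=F): φ=F but ψ=T.

No, they are not logically equivalent.


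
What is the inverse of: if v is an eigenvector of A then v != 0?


The inverse of (P → Q) is (¬P → ¬Q). It is equivalent to the converse, not to the original.
Here P = 'v is an eigenvector of A' and Q = 'v != 0'.

If not (v is an eigenvector of A), then not (v != 0).


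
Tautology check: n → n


Build the truth table over {n}:
n | φ
-----
F | T
T | T
Every row evaluates to true.

Yes, it is a tautology.


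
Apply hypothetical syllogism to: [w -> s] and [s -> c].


Hypothetical syllogism: from (P → Q) and (Q → R), infer (P → R).
Chain the two implications through the shared middle term 's'.

w -> c


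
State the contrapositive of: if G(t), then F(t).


The contrapositive of (P → Q) is (¬Q → ¬P); it is logically equivalent to the original.
Here P = 'G(t)' and Q = 'F(t)'.

If not (F(t)), then not (G(t)).


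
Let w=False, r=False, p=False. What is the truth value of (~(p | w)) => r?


Substitute w=False, r=False, p=False:
p | w = False | False = False
~(p | w) = True
(~(p | w)) => r = True => False = False

False


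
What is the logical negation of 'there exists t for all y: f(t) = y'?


Negation flips each quantifier (∀↔∃) and negates the inner predicate.
¬(there exists t for all y: φ) = for all t there exists y: ¬φ.

for all t there exists y: NOT(f(t) = y)


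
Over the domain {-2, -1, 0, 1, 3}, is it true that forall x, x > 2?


Evaluate the predicate on each element: -2:False, -1:False, 0:False, 1:False, 3:True.
Counterexample x = -2 fails the predicate.

False


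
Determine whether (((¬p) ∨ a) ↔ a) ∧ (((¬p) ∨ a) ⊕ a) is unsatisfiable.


Truth table over {a, p}:
a | p | φ
---------
F | F | F
T | F | F
F | T | F
T | T | F
Every row is false.

Yes, it is a contradiction.


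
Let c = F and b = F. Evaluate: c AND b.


Conjunction is true only when both operands are true.
Substitute: c=F, b=F.
F AND F evaluates to F.

F


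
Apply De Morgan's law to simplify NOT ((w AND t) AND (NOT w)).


De Morgan: the negation of a conjunction is the disjunction of the negations.
Distribute NOT across AND, flipping it to OR, and negate each literal.

((NOT w) OR (NOT t)) OR w


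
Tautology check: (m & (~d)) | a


Build the truth table over {a, d, m}:
a | d | m | φ
-------------
False | False | False | False
True | False | False | True
False | True | False | False
True | True | False | True
False | False | True | True
True | False | True | True
False | True | True | False
True | True | True | True
Counterexample at row 1: with a=False, d=False, m=False, the formula is False.

No, it is not a tautology.


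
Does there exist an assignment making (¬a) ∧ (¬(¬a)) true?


Check all 2 assignments over {a}:
a | φ
-----
F | F
T | F
No assignment makes the formula true.

Unsatisfiable.


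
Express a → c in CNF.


Step 1: Rewrite a → c as ¬a ∨ c.

(¬a) ∨ c


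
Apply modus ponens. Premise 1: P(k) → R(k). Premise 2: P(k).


Modus ponens: from (P → Q) and P, infer Q.
P = 'P(k)' is asserted, and P → Q holds, so Q follows.

R(k).


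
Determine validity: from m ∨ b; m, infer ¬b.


This is affirming a disjunct (fallacy). There exist truth assignments where the premises are all true but the conclusion is false.

Invalid.


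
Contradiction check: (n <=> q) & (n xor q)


Truth table over {n, q}:
n | q | φ
---------
False | False | False
True | False | False
False | True | False
True | True | False
Every row is false.

Yes, it is a contradiction.


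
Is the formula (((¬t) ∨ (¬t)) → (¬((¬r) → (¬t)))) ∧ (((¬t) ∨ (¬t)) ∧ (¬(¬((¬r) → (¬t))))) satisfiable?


Check all 4 assignments over {r, t}:
r | t | φ
---------
F | F | F
T | F | F
F | T | F
T | T | F
No assignment makes the formula true.

Unsatisfiable.


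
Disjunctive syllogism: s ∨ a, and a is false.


Disjunctive syllogism: from (P ∨ Q) and ¬P, infer Q.
One disjunct, 'a', is ruled out; the other must hold.

s


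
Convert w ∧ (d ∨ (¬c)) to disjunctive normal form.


Step 1: Distribute ∧ over ∨: w ∧ (d ∨ (¬c)) = (w ∧ d) ∨ (w ∧ (¬c)).

(w ∧ d) ∨ (w ∧ (¬c))


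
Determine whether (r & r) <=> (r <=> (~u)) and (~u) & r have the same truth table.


Compare truth tables:
r | u | φ | ψ
-------------
False | False | True | False
True | False | True | True
False | True | False | False
True | True | False | False
They differ at row 1 (r=False, u=False): φ=True but ψ=False.

No, they are not logically equivalent.


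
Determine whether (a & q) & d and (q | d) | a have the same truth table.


Compare truth tables:
a | d | q | φ | ψ
-----------------
False | False | False | False | False
True | False | False | False | True
False | True | False | False | True
True | True | False | False | True
False | False | True | False | True
True | False | True | False | True
False | True | True | False | True
True | True | True | True | True
They differ at row 2 (a=True, d=False, q=False): φ=False but ψ=True.

No, they are not logically equivalent.


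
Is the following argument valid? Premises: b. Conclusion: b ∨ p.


This matches the form of disjunction introduction: the conclusion follows in every model of the premises.

Valid.


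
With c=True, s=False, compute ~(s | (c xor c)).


Substitute c=True, s=False:
c xor c = True xor True = False
s | (c xor c) = False | False = False
~(s | (c xor c)) = True

True


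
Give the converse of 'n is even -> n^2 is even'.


The converse of (P → Q) is (Q → P). It is not in general equivalent to the original.
Here P = 'n is even' and Q = 'n^2 is even'.

If n^2 is even, then n is even.


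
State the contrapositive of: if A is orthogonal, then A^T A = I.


The contrapositive of (P → Q) is (¬Q → ¬P); it is logically equivalent to the original.
Here P = 'A is orthogonal' and Q = 'A^T A = I'.

If not (A^T A = I), then not (A is orthogonal).


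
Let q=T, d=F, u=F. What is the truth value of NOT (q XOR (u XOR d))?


Substitute q=T, d=F, u=F:
u XOR d = F XOR F = F
q XOR (u XOR d) = T XOR F = T
NOT (q XOR (u XOR d)) = F

F


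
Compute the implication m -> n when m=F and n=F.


Implication is false only when antecedent is true and consequent is false.
Substitute: m=F, n=F.
F -> F evaluates to T.

T


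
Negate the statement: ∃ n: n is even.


¬(∀ x: φ) = ∃ x: ¬φ, and ¬(∃ x: φ) = ∀ x: ¬φ.
Apply to the existential statement.

∀ n: ¬(n is even)


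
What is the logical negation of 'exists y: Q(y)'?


¬(forall x: φ) = exists x: ¬φ, and ¬(exists x: φ) = forall x: ¬φ.
Apply to the existential statement.

forall y: ~(Q(y))


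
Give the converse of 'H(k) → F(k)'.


The converse of (P → Q) is (Q → P). It is not in general equivalent to the original.
Here P = 'H(k)' and Q = 'F(k)'.

If F(k), then H(k).


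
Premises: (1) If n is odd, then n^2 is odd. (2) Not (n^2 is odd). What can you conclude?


Modus tollens: from (P → Q) and ¬Q, infer ¬P.
Q = 'n^2 is odd' is denied; since P → Q, P must also fail.

Not (n is odd).


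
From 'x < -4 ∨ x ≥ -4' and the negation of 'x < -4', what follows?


Disjunctive syllogism: from (P ∨ Q) and ¬P, infer Q.
One disjunct, 'x < -4', is ruled out; the other must hold.

x ≥ -4


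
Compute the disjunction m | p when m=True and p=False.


Disjunction is false only when both operands are false.
Substitute: m=True, p=False.
True | False evaluates to True.

True


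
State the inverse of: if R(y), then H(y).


The inverse of (P → Q) is (¬P → ¬Q). It is equivalent to the converse, not to the original.
Here P = 'R(y)' and Q = 'H(y)'.

If not (R(y)), then not (H(y)).


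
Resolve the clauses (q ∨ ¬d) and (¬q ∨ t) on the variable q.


The clauses contain complementary literals q and ¬q.
Resolution eliminates this pair and disjoins the remaining literals (merging duplicates).

(¬d ∨ t)


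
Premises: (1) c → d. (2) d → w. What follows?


Hypothetical syllogism: from (P → Q) and (Q → R), infer (P → R).
Chain the two implications through the shared middle term 'd'.

c → w


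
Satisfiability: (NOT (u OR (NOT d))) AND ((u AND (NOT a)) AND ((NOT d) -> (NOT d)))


Check all 8 assignments over {a, d, u}:
a | d | u | φ
-------------
F | F | F | F
T | F | F | F
F | T | F | F
T | T | F | F
F | F | T | F
T | F | T | F
F | T | T | F
T | T | T | F
No assignment makes the formula true.

Unsatisfiable.


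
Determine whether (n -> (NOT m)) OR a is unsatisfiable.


Truth table over {a, m, n}:
a | m | n | φ
-------------
F | F | F | T
T | F | F | T
F | T | F | T
T | T | F | T
F | F | T | T
T | F | T | T
F | T | T | F
T | T | T | T
Satisfying assignment at row 1: a=F, m=F, n=F gives T.

No, it is not a contradiction.


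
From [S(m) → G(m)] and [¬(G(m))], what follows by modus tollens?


Modus tollens: from (P → Q) and ¬Q, infer ¬P.
Q = 'G(m)' is denied; since P → Q, P must also fail.

Not (S(m)).


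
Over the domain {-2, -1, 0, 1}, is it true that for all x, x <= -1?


Evaluate the predicate on each element: -2:T, -1:T, 0:F, 1:F.
Counterexample x = 0 fails the predicate.

F


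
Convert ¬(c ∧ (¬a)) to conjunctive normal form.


Step 1: Apply De Morgan: ¬(c ∧ (¬a)) = ¬c ∨ ¬(¬a).
Step 2: Eliminate any double negations (¬¬X = X).

(¬c) ∨ a


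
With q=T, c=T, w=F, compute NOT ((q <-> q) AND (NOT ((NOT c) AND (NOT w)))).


Substitute q=T, c=T, w=F:
q <-> q = T <-> T = T
NOT c = F
NOT w = T
(NOT c) AND (NOT w) = F AND T = F
NOT ((NOT c) AND (NOT w)) = T
(q <-> q) AND (NOT ((NOT c) AND (NOT w))) = T AND T = T
NOT ((q <-> q) AND (NOT ((NOT c) AND (NOT w)))) = F

F


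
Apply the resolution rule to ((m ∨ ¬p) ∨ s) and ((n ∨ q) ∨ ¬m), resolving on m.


The clauses contain complementary literals m and ¬m.
Resolution eliminates this pair and disjoins the remaining literals (merging duplicates).

(((¬p ∨ s) ∨ n) ∨ q)
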